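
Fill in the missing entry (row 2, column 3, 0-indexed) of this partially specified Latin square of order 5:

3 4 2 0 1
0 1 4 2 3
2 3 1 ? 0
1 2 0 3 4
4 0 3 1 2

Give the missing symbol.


Row 2 contains symbols [0, 1, 2, 3] — missing [4].
Column 3 contains symbols [0, 1, 2, 3] — missing [4].
The missing symbol must appear in both missing sets; intersection = [4].
Therefore the hidden value is 4.

Missing value = 4.


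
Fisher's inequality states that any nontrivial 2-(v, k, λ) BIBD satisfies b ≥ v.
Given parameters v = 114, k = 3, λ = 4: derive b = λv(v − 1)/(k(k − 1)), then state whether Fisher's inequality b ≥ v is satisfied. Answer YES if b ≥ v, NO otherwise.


b = λv(v − 1)/(k(k − 1)) = 4·114·113/(3·2) = 51528/6 = 8588.
Compare with v = 114: b ≥ v, so Fisher's inequality holds.

YES


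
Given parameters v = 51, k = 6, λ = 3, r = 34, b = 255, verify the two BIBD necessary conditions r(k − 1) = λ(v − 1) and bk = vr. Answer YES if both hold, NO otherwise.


Condition (i): r(k − 1) = 34·5 = 170; λ(v − 1) = 3·50 = 150. Match? NO.
Condition (ii): bk = 255·6 = 1530; vr = 51·34 = 1734. Match? NO.
Both conditions hold? NO.

NO


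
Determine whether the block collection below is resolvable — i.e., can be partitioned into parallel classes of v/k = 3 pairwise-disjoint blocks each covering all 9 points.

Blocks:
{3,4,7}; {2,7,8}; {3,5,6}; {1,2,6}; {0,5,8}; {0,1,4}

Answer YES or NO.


v = 9, block size k = 3, number of blocks = 6.
For resolvability, blocks must partition into parallel classes of size v/k = 3.
Total blocks must therefore be a multiple of 3: 6 = 3·2 + 0 ⇒ divisible ✓.
Greedy packing gives 2 candidate class(es). Each should be a full parallel class (size 3, covers all 9 points).
  Class 1 (3 blocks): {3,4,7}; {1,2,6}; {0,5,8}. Points covered: [0, 1, 2, 3, 4, 5, 6, 7, 8].
  Class 2 (3 blocks): {2,7,8}; {3,5,6}; {0,1,4}. Points covered: [0, 1, 2, 3, 4, 5, 6, 7, 8].
All classes full (size 3)? YES. All classes cover every point? YES.
Resolvable? YES.

YES


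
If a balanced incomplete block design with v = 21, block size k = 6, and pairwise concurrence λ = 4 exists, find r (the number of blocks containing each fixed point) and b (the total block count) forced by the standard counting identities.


Any 2-(v, k, λ) BIBD satisfies two necessary conditions:
  (i)  Each point sits in r blocks, and counting incidences through any fixed point gives r(k − 1) = λ(v − 1), so r = λ(v − 1)/(k − 1).
  (ii) Total incidences bk = vr, so b = vr/k.
Step 1: r = λ(v − 1)/(k − 1) = 4·(21 − 1)/(6 − 1) = 4·20/5 = 80/5 = 16.
Step 2: b = vr/k = 21·16/6 = 336/6 = 56.
Check integrality: r = 16 ∈ Z ✓, b = 56 ∈ Z ✓.
(These identities are necessary conditions: they determine r and b for any design with these parameters, but do not by themselves prove that one exists.)

r = 16, b = 56.


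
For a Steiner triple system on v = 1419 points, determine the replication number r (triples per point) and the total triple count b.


An STS(v) is a 2-(v, 3, 1) BIBD: block size k = 3, λ = 1.
Replication: r(k − 1) = λ(v − 1) ⇒ r·2 = 1419 − 1 = 1418 ⇒ r = 709.
Block count: b = v(v − 1)/6 = 1419·1418/6 = 2012142/6 = 335357.
(Check via bk = vr: 335357·3 = 1006071 = 1419·709 = 1006071 ✓.)

r = 709, b = 335357.


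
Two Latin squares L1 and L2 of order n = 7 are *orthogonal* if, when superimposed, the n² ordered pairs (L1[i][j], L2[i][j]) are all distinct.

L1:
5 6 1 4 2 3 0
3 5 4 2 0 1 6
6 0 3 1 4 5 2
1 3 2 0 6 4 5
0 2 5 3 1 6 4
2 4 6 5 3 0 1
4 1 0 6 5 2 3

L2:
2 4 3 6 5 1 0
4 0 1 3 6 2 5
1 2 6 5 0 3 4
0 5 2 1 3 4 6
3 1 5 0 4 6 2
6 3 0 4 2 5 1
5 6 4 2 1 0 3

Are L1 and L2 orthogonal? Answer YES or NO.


Form the n² = 49 superimposed pairs (L1[i][j], L2[i][j]), row by row (rows and columns indexed from 0):
row 0: (5,2) (6,4) (1,3) (4,6) (2,5) (3,1) (0,0)
row 1: (3,4) (5,0) (4,1) (2,3) (0,6) (1,2) (6,5)
row 2: (6,1) (0,2) (3,6) (1,5) (4,0) (5,3) (2,4)
row 3: (1,0) (3,5) (2,2) (0,1) (6,3) (4,4) (5,6)
row 4: (0,3) (2,1) (5,5) (3,0) (1,4) (6,6) (4,2)
row 5: (2,6) (4,3) (6,0) (5,4) (3,2) (0,5) (1,1)
row 6: (4,5) (1,6) (0,4) (6,2) (5,1) (2,0) (3,3)
Orthogonality requires all 49 pairs distinct.
Check by first coordinate: for each symbol s of L1, list the L2 entries in the n cells where L1 = s; they must all differ.
  L1 = 0: L2 entries (in reading order) 0, 6, 2, 1, 3, 5, 4 — all 7 distinct ✓
  L1 = 1: L2 entries (in reading order) 3, 2, 5, 0, 4, 1, 6 — all 7 distinct ✓
  L1 = 2: L2 entries (in reading order) 5, 3, 4, 2, 1, 6, 0 — all 7 distinct ✓
  L1 = 3: L2 entries (in reading order) 1, 4, 6, 5, 0, 2, 3 — all 7 distinct ✓
  L1 = 4: L2 entries (in reading order) 6, 1, 0, 4, 2, 3, 5 — all 7 distinct ✓
  L1 = 5: L2 entries (in reading order) 2, 0, 3, 6, 5, 4, 1 — all 7 distinct ✓
  L1 = 6: L2 entries (in reading order) 4, 5, 1, 3, 6, 0, 2 — all 7 distinct ✓
Every symbol of L1 meets every symbol of L2 exactly once, so all 49 pairs are distinct (49 of 49).
Conclusion: YES.

YES


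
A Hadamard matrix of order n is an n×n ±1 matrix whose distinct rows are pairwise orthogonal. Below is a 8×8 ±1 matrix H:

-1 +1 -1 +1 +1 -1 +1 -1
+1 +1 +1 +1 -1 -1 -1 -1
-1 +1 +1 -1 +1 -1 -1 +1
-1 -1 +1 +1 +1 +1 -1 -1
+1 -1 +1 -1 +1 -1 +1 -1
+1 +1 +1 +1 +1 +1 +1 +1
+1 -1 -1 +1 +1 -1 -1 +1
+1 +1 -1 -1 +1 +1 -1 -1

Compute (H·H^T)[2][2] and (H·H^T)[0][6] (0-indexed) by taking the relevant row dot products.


Row 0 of H: [-1, 1, -1, 1, 1, -1, 1, -1].
Row 2 of H: [-1, 1, 1, -1, 1, -1, -1, 1].
Row 6 of H: [1, -1, -1, 1, 1, -1, -1, 1].
(H·H^T)[2][2] = Σ_j H[2][j]·H[2][j] = (-1)² + (1)² + (1)² + (-1)² + (1)² + (-1)² + (-1)² + (1)² = 1 + 1 + 1 + 1 + 1 + 1 + 1 + 1 = 8.
(H·H^T)[0][6] = Σ_j H[0][j]·H[6][j] = (-1)·(1) + (1)·(-1) + (-1)·(-1) + (1)·(1) + (1)·(1) + (-1)·(-1) + (1)·(-1) + (-1)·(1) = -1 + -1 + 1 + 1 + 1 + 1 + -1 + -1 = 0.
So rows 0 and 6 are orthogonal; the diagonal entry equals n = 8.

(2,2) entry = 8; (0,6) entry = 0.


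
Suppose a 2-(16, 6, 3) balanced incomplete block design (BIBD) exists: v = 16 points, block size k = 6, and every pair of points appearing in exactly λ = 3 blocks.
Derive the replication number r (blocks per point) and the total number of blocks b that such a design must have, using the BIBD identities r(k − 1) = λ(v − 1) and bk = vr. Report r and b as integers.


Any 2-(v, k, λ) BIBD satisfies two necessary conditions:
  (i)  Each point sits in r blocks, and counting incidences through any fixed point gives r(k − 1) = λ(v − 1), so r = λ(v − 1)/(k − 1).
  (ii) Total incidences bk = vr, so b = vr/k.
Step 1: r = λ(v − 1)/(k − 1) = 3·(16 − 1)/(6 − 1) = 3·15/5 = 45/5 = 9.
Step 2: b = vr/k = 16·9/6 = 144/6 = 24.
Check integrality: r = 9 ∈ Z ✓, b = 24 ∈ Z ✓.
(These identities are necessary conditions: they determine r and b for any design with these parameters, but do not by themselves prove that one exists.)

r = 9, b = 24.


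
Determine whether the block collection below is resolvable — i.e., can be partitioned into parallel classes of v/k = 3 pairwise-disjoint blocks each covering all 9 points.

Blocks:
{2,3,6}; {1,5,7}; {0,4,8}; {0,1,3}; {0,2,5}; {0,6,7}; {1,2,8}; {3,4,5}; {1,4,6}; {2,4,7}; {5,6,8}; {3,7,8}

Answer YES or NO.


v = 9, block size k = 3, number of blocks = 12.
For resolvability, blocks must partition into parallel classes of size v/k = 3.
Total blocks must therefore be a multiple of 3: 12 = 3·4 + 0 ⇒ divisible ✓.
Greedy packing gives 4 candidate class(es). Each should be a full parallel class (size 3, covers all 9 points).
  Class 1 (3 blocks): {2,3,6}; {1,5,7}; {0,4,8}. Points covered: [0, 1, 2, 3, 4, 5, 6, 7, 8].
  Class 2 (3 blocks): {0,1,3}; {2,4,7}; {5,6,8}. Points covered: [0, 1, 2, 3, 4, 5, 6, 7, 8].
  Class 3 (3 blocks): {0,2,5}; {1,4,6}; {3,7,8}. Points covered: [0, 1, 2, 3, 4, 5, 6, 7, 8].
  Class 4 (3 blocks): {0,6,7}; {1,2,8}; {3,4,5}. Points covered: [0, 1, 2, 3, 4, 5, 6, 7, 8].
All classes full (size 3)? YES. All classes cover every point? YES.
Resolvable? YES.

YES


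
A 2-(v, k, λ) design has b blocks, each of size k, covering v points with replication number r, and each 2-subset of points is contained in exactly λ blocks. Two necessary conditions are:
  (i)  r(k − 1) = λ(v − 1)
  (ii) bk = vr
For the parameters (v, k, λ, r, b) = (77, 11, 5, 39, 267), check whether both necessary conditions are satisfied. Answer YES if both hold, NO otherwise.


Condition (i): r(k − 1) = 39·10 = 390; λ(v − 1) = 5·76 = 380. Match? NO.
Condition (ii): bk = 267·11 = 2937; vr = 77·39 = 3003. Match? NO.
Both conditions hold? NO.

NO


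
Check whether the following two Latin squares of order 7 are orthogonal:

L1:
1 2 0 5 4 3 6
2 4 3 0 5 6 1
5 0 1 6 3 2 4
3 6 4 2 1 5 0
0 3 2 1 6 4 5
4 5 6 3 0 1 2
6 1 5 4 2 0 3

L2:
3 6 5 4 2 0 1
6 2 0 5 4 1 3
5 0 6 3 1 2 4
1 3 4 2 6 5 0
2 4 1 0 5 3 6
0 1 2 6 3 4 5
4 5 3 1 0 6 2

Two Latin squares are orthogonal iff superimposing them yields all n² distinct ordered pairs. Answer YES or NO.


Form the n² = 49 superimposed pairs (L1[i][j], L2[i][j]), row by row (rows and columns indexed from 0):
row 0: (1,3) (2,6) (0,5) (5,4) (4,2) (3,0) (6,1)
row 1: (2,6) (4,2) (3,0) (0,5) (5,4) (6,1) (1,3)
row 2: (5,5) (0,0) (1,6) (6,3) (3,1) (2,2) (4,4)
row 3: (3,1) (6,3) (4,4) (2,2) (1,6) (5,5) (0,0)
row 4: (0,2) (3,4) (2,1) (1,0) (6,5) (4,3) (5,6)
row 5: (4,0) (5,1) (6,2) (3,6) (0,3) (1,4) (2,5)
row 6: (6,4) (1,5) (5,3) (4,1) (2,0) (0,6) (3,2)
Orthogonality requires all 49 pairs distinct.
But the pair (2,6) repeats: cell (0,1) has L1 = 2, L2 = 6, and cell (1,0) has L1 = 2, L2 = 6.
A repeated pair means some other pair never occurs (only 35 distinct pairs out of 49), so the squares are not orthogonal.
Conclusion: NO.

NO


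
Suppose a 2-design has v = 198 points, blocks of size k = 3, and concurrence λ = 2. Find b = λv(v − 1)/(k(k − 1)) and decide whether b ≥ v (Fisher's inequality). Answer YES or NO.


b = λv(v − 1)/(k(k − 1)) = 2·198·197/(3·2) = 78012/6 = 13002.
Compare with v = 198: b ≥ v, so Fisher's inequality holds.

YES


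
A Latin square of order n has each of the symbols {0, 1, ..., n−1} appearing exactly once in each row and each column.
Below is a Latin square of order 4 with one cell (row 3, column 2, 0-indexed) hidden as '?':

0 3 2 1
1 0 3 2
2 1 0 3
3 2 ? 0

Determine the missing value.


Row 3 contains symbols [0, 2, 3] — missing [1].
Column 2 contains symbols [0, 2, 3] — missing [1].
The missing symbol must appear in both missing sets; intersection = [1].
Therefore the hidden value is 1.

Missing value = 1.


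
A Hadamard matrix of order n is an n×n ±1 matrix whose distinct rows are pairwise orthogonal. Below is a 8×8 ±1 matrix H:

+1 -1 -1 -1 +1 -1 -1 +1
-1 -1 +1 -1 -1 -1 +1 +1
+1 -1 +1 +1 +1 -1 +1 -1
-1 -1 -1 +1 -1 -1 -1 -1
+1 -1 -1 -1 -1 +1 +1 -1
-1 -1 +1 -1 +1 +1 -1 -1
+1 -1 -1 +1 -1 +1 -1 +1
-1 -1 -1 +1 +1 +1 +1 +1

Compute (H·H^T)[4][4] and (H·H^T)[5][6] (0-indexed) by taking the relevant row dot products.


Row 4 of H: [1, -1, -1, -1, -1, 1, 1, -1].
Row 5 of H: [-1, -1, 1, -1, 1, 1, -1, -1].
Row 6 of H: [1, -1, -1, 1, -1, 1, -1, 1].
(H·H^T)[4][4] = Σ_j H[4][j]·H[4][j] = (1)² + (-1)² + (-1)² + (-1)² + (-1)² + (1)² + (1)² + (-1)² = 1 + 1 + 1 + 1 + 1 + 1 + 1 + 1 = 8.
(H·H^T)[5][6] = Σ_j H[5][j]·H[6][j] = (-1)·(1) + (-1)·(-1) + (1)·(-1) + (-1)·(1) + (1)·(-1) + (1)·(1) + (-1)·(-1) + (-1)·(1) = -1 + 1 + -1 + -1 + -1 + 1 + 1 + -1 = -2.
Rows 5 and 6 are not orthogonal (dot product = -2 ≠ 0), so H is not a Hadamard matrix.

(4,4) entry = 8; (5,6) entry = -2.


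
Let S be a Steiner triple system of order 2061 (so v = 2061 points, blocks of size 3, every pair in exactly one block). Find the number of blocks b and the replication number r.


An STS(v) is a 2-(v, 3, 1) BIBD: block size k = 3, λ = 1.
Replication: r(k − 1) = λ(v − 1) ⇒ r·2 = 2061 − 1 = 2060 ⇒ r = 1030.
Block count: bk = vr ⇒ b·3 = 2061·1030 = 2122830 ⇒ b = 707610.
(Check via b = v(v − 1)/6 = 2061·2060/6 = 4245660/6 = 707610.)

r = 1030, b = 707610.


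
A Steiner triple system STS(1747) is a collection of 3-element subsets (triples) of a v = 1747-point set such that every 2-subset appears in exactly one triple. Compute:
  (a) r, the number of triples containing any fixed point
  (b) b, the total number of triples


An STS(v) is a 2-(v, 3, 1) BIBD: block size k = 3, λ = 1.
Replication: r(k − 1) = λ(v − 1) ⇒ r·2 = 1747 − 1 = 1746 ⇒ r = 873.
Block count: bk = vr ⇒ b·3 = 1747·873 = 1525131 ⇒ b = 508377.
(Check via b = v(v − 1)/6 = 1747·1746/6 = 3050262/6 = 508377.)

r = 873, b = 508377.


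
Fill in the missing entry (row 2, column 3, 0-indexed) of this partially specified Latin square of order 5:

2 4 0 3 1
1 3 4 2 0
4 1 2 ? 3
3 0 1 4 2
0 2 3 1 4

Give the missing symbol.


Row 2 contains symbols [1, 2, 3, 4] — missing [0].
Column 3 contains symbols [1, 2, 3, 4] — missing [0].
The missing symbol must appear in both missing sets; intersection = [0].
Therefore the hidden value is 0.

Missing value = 0.


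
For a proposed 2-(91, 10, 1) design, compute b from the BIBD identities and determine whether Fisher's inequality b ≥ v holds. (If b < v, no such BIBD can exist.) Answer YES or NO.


b = λv(v − 1)/(k(k − 1)) = 1·91·90/(10·9) = 8190/90 = 91.
Compare with v = 91: b ≥ v, so Fisher's inequality holds.

YES


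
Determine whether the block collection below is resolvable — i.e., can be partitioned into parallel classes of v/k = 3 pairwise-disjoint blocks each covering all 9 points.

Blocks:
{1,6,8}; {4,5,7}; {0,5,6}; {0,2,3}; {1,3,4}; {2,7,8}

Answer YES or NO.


v = 9, block size k = 3, number of blocks = 6.
For resolvability, blocks must partition into parallel classes of size v/k = 3.
Total blocks must therefore be a multiple of 3: 6 = 3·2 + 0 ⇒ divisible ✓.
Greedy packing gives 2 candidate class(es). Each should be a full parallel class (size 3, covers all 9 points).
  Class 1 (3 blocks): {1,6,8}; {4,5,7}; {0,2,3}. Points covered: [0, 1, 2, 3, 4, 5, 6, 7, 8].
  Class 2 (3 blocks): {0,5,6}; {1,3,4}; {2,7,8}. Points covered: [0, 1, 2, 3, 4, 5, 6, 7, 8].
All classes full (size 3)? YES. All classes cover every point? YES.
Resolvable? YES.

YES


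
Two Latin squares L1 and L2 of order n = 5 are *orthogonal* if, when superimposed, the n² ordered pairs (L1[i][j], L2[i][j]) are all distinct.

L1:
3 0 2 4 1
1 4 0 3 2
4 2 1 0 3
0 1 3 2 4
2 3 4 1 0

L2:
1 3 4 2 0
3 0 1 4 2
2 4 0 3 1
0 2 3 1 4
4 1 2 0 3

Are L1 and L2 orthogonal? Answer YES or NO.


Form the n² = 25 superimposed pairs (L1[i][j], L2[i][j]), row by row (rows and columns indexed from 0):
row 0: (3,1) (0,3) (2,4) (4,2) (1,0)
row 1: (1,3) (4,0) (0,1) (3,4) (2,2)
row 2: (4,2) (2,4) (1,0) (0,3) (3,1)
row 3: (0,0) (1,2) (3,3) (2,1) (4,4)
row 4: (2,4) (3,1) (4,2) (1,0) (0,3)
Orthogonality requires all 25 pairs distinct.
But the pair (4,2) repeats: cell (0,3) has L1 = 4, L2 = 2, and cell (2,0) has L1 = 4, L2 = 2.
A repeated pair means some other pair never occurs (only 15 distinct pairs out of 25), so the squares are not orthogonal.
Conclusion: NO.

NO


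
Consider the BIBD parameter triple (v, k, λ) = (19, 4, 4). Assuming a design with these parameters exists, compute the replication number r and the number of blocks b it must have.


Any 2-(v, k, λ) BIBD satisfies two necessary conditions:
  (i)  Each point sits in r blocks, and counting incidences through any fixed point gives r(k − 1) = λ(v − 1), so r = λ(v − 1)/(k − 1).
  (ii) Total incidences bk = vr, so b = vr/k.
Step 1: r = λ(v − 1)/(k − 1) = 4·(19 − 1)/(4 − 1) = 4·18/3 = 72/3 = 24.
Step 2: b = vr/k = 19·24/4 = 456/4 = 114.
Check integrality: r = 24 ∈ Z ✓, b = 114 ∈ Z ✓.
(These identities are necessary conditions: they determine r and b for any design with these parameters, but do not by themselves prove that one exists.)

r = 24, b = 114.


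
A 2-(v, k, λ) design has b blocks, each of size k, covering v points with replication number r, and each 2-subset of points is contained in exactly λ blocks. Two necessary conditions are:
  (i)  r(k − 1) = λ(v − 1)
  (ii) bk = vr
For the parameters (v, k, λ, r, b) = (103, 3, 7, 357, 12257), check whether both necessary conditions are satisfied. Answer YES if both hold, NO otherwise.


Condition (i): r(k − 1) = 357·2 = 714; λ(v − 1) = 7·102 = 714. Match? YES.
Condition (ii): bk = 12257·3 = 36771; vr = 103·357 = 36771. Match? YES.
Both conditions hold? YES.

YES


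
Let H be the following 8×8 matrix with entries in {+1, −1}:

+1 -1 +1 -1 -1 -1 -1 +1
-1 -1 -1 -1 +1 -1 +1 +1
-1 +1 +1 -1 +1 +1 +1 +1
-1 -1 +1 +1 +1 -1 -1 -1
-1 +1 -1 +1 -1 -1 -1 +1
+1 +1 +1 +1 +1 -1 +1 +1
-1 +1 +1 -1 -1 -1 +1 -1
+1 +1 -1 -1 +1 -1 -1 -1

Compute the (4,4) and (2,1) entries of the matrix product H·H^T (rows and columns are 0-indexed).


Row 1 of H: [-1, -1, -1, -1, 1, -1, 1, 1].
Row 2 of H: [-1, 1, 1, -1, 1, 1, 1, 1].
Row 4 of H: [-1, 1, -1, 1, -1, -1, -1, 1].
(H·H^T)[4][4] = Σ_j H[4][j]·H[4][j] = (-1)² + (1)² + (-1)² + (1)² + (-1)² + (-1)² + (-1)² + (1)² = 1 + 1 + 1 + 1 + 1 + 1 + 1 + 1 = 8.
(H·H^T)[2][1] = Σ_j H[2][j]·H[1][j] = (-1)·(-1) + (1)·(-1) + (1)·(-1) + (-1)·(-1) + (1)·(1) + (1)·(-1) + (1)·(1) + (1)·(1) = 1 + -1 + -1 + 1 + 1 + -1 + 1 + 1 = 2.
Rows 2 and 1 are not orthogonal (dot product = 2 ≠ 0), so H is not a Hadamard matrix.

(4,4) entry = 8; (2,1) entry = 2.


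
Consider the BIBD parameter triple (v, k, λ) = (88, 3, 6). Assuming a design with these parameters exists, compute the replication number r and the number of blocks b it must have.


Any 2-(v, k, λ) BIBD satisfies two necessary conditions:
  (i)  Each point sits in r blocks, and counting incidences through any fixed point gives r(k − 1) = λ(v − 1), so r = λ(v − 1)/(k − 1).
  (ii) Total incidences bk = vr, so b = vr/k.
Step 1: r = λ(v − 1)/(k − 1) = 6·(88 − 1)/(3 − 1) = 6·87/2 = 522/2 = 261.
Step 2: b = vr/k = 88·261/3 = 22968/3 = 7656.
Check integrality: r = 261 ∈ Z ✓, b = 7656 ∈ Z ✓.
(These identities are necessary conditions: they determine r and b for any design with these parameters, but do not by themselves prove that one exists.)

r = 261, b = 7656.


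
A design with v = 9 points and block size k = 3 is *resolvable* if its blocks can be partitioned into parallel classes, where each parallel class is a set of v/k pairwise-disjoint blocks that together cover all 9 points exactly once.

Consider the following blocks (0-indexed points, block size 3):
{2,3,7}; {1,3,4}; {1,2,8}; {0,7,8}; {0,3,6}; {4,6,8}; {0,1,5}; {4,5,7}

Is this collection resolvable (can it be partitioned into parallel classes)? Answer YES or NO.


v = 9, block size k = 3, number of blocks = 8.
For resolvability, blocks must partition into parallel classes of size v/k = 3.
Total blocks must therefore be a multiple of 3: 8 = 3·2 + 2 ⇒ not divisible ✗.
Resolvable? NO.

NO


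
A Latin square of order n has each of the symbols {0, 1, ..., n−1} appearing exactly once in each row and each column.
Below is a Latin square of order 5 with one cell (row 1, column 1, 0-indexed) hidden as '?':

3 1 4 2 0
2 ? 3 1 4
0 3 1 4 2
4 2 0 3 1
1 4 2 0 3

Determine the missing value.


Row 1 contains symbols [1, 2, 3, 4] — missing [0].
Column 1 contains symbols [1, 2, 3, 4] — missing [0].
The missing symbol must appear in both missing sets; intersection = [0].
Therefore the hidden value is 0.

Missing value = 0.


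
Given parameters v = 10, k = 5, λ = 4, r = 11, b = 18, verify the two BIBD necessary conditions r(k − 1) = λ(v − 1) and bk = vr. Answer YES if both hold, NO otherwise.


Condition (i): r(k − 1) = 11·4 = 44; λ(v − 1) = 4·9 = 36. Match? NO.
Condition (ii): bk = 18·5 = 90; vr = 10·11 = 110. Match? NO.
Both conditions hold? NO.

NO


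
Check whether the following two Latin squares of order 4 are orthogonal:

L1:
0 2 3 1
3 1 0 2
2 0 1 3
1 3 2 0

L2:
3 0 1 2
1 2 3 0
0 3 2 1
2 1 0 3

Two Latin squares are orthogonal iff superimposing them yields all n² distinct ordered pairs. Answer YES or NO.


Form the n² = 16 superimposed pairs (L1[i][j], L2[i][j]), row by row (rows and columns indexed from 0):
row 0: (0,3) (2,0) (3,1) (1,2)
row 1: (3,1) (1,2) (0,3) (2,0)
row 2: (2,0) (0,3) (1,2) (3,1)
row 3: (1,2) (3,1) (2,0) (0,3)
Orthogonality requires all 16 pairs distinct.
But the pair (3,1) repeats: cell (0,2) has L1 = 3, L2 = 1, and cell (1,0) has L1 = 3, L2 = 1.
A repeated pair means some other pair never occurs (only 4 distinct pairs out of 16), so the squares are not orthogonal.
Conclusion: NO.

NO


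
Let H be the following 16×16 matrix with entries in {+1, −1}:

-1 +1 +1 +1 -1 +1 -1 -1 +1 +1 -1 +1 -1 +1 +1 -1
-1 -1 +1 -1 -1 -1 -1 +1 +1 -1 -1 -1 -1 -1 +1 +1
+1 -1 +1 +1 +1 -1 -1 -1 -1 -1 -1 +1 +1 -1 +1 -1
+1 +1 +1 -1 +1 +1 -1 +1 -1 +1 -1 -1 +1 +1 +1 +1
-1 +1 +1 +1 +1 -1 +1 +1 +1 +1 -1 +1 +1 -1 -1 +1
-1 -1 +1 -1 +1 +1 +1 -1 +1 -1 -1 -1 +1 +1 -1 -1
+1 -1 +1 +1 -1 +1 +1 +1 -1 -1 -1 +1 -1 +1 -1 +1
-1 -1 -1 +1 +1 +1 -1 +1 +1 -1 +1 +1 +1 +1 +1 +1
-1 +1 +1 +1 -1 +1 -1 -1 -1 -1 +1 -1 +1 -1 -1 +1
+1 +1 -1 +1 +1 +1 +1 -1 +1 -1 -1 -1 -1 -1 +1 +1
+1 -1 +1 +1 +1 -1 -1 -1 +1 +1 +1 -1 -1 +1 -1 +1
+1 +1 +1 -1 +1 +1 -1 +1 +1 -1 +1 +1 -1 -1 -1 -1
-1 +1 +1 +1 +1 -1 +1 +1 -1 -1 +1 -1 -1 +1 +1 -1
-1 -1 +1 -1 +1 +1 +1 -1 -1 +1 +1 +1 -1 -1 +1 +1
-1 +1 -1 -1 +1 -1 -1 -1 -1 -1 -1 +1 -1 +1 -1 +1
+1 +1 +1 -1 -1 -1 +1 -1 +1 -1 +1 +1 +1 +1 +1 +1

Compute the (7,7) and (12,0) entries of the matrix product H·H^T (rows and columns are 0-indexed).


Row 0 of H: [-1, 1, 1, 1, -1, 1, -1, -1, 1, 1, -1, 1, -1, 1, 1, -1].
Row 7 of H: [-1, -1, -1, 1, 1, 1, -1, 1, 1, -1, 1, 1, 1, 1, 1, 1].
Row 12 of H: [-1, 1, 1, 1, 1, -1, 1, 1, -1, -1, 1, -1, -1, 1, 1, -1].
(H·H^T)[7][7] = Σ_j H[7][j]·H[7][j] = (-1)² + (-1)² + (-1)² + (1)² + (1)² + (1)² + (-1)² + (1)² + (1)² + (-1)² + (1)² + (1)² + (1)² + (1)² + (1)² + (1)² = 1 + 1 + 1 + 1 + 1 + 1 + 1 + 1 + 1 + 1 + 1 + 1 + 1 + 1 + 1 + 1 = 16.
(H·H^T)[12][0] = Σ_j H[12][j]·H[0][j] = (-1)·(-1) + (1)·(1) + (1)·(1) + (1)·(1) + (1)·(-1) + (-1)·(1) + (1)·(-1) + (1)·(-1) + (-1)·(1) + (-1)·(1) + (1)·(-1) + (-1)·(1) + (-1)·(-1) + (1)·(1) + (1)·(1) + (-1)·(-1) = 1 + 1 + 1 + 1 + -1 + -1 + -1 + -1 + -1 + -1 + -1 + -1 + 1 + 1 + 1 + 1 = 0.
So rows 12 and 0 are orthogonal; the diagonal entry equals n = 16.

(7,7) entry = 16; (12,0) entry = 0.


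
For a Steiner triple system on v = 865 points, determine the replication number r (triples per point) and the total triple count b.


An STS(v) is a 2-(v, 3, 1) BIBD: block size k = 3, λ = 1.
Replication: r(k − 1) = λ(v − 1) ⇒ r·2 = 865 − 1 = 864 ⇒ r = 432.
Block count: bk = vr ⇒ b·3 = 865·432 = 373680 ⇒ b = 124560.
(Check via b = v(v − 1)/6 = 865·864/6 = 747360/6 = 124560.)

r = 432, b = 124560.


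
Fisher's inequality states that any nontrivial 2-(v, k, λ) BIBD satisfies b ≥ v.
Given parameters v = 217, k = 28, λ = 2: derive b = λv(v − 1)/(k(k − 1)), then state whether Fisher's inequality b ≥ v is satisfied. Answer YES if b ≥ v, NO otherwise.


b = λv(v − 1)/(k(k − 1)) = 2·217·216/(28·27) = 93744/756 = 124.
Compare with v = 217: b < v, so Fisher's inequality fails.

NO


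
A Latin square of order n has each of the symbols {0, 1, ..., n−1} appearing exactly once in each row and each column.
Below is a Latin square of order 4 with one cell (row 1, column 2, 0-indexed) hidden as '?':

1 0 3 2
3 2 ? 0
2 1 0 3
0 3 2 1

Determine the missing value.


Row 1 contains symbols [0, 2, 3] — missing [1].
Column 2 contains symbols [0, 2, 3] — missing [1].
The missing symbol must appear in both missing sets; intersection = [1].
Therefore the hidden value is 1.

Missing value = 1.


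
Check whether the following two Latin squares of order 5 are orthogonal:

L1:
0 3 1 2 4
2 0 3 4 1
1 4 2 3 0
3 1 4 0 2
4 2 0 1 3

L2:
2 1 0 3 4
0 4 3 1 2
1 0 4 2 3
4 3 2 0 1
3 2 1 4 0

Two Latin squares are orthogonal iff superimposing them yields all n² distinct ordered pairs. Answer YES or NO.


Form the n² = 25 superimposed pairs (L1[i][j], L2[i][j]), row by row (rows and columns indexed from 0):
row 0: (0,2) (3,1) (1,0) (2,3) (4,4)
row 1: (2,0) (0,4) (3,3) (4,1) (1,2)
row 2: (1,1) (4,0) (2,4) (3,2) (0,3)
row 3: (3,4) (1,3) (4,2) (0,0) (2,1)
row 4: (4,3) (2,2) (0,1) (1,4) (3,0)
Orthogonality requires all 25 pairs distinct.
Check by first coordinate: for each symbol s of L1, list the L2 entries in the n cells where L1 = s; they must all differ.
  L1 = 0: L2 entries (in reading order) 2, 4, 3, 0, 1 — all 5 distinct ✓
  L1 = 1: L2 entries (in reading order) 0, 2, 1, 3, 4 — all 5 distinct ✓
  L1 = 2: L2 entries (in reading order) 3, 0, 4, 1, 2 — all 5 distinct ✓
  L1 = 3: L2 entries (in reading order) 1, 3, 2, 4, 0 — all 5 distinct ✓
  L1 = 4: L2 entries (in reading order) 4, 1, 0, 2, 3 — all 5 distinct ✓
Every symbol of L1 meets every symbol of L2 exactly once, so all 25 pairs are distinct (25 of 25).
Conclusion: YES.

YES


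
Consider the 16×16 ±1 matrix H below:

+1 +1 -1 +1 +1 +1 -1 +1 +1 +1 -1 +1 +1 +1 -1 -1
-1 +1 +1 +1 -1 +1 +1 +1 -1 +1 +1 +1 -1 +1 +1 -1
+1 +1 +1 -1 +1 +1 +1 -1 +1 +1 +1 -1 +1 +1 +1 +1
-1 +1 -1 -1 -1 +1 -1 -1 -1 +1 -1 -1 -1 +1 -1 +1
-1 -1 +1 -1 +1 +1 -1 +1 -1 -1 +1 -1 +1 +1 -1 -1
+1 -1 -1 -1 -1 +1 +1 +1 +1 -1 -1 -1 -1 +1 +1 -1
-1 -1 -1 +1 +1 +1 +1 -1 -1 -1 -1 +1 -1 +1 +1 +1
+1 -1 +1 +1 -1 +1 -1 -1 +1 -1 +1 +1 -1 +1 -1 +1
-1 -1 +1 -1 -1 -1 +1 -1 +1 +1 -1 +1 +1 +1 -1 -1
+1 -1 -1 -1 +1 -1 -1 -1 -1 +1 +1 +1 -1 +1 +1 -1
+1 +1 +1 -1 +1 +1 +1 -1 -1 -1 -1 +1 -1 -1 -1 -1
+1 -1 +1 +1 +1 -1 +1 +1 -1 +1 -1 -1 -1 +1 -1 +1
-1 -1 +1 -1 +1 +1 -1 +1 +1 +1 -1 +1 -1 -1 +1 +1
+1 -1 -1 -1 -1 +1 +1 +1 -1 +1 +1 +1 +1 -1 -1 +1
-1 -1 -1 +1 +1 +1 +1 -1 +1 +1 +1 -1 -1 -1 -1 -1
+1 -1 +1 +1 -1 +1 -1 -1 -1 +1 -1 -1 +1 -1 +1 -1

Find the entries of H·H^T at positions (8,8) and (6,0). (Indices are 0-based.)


Row 0 of H: [1, 1, -1, 1, 1, 1, -1, 1, 1, 1, -1, 1, 1, 1, -1, -1].
Row 6 of H: [-1, -1, -1, 1, 1, 1, 1, -1, -1, -1, -1, 1, -1, 1, 1, 1].
Row 8 of H: [-1, -1, 1, -1, -1, -1, 1, -1, 1, 1, -1, 1, 1, 1, -1, -1].
(H·H^T)[8][8] = Σ_j H[8][j]·H[8][j] = (-1)² + (-1)² + (1)² + (-1)² + (-1)² + (-1)² + (1)² + (-1)² + (1)² + (1)² + (-1)² + (1)² + (1)² + (1)² + (-1)² + (-1)² = 1 + 1 + 1 + 1 + 1 + 1 + 1 + 1 + 1 + 1 + 1 + 1 + 1 + 1 + 1 + 1 = 16.
(H·H^T)[6][0] = Σ_j H[6][j]·H[0][j] = (-1)·(1) + (-1)·(1) + (-1)·(-1) + (1)·(1) + (1)·(1) + (1)·(1) + (1)·(-1) + (-1)·(1) + (-1)·(1) + (-1)·(1) + (-1)·(-1) + (1)·(1) + (-1)·(1) + (1)·(1) + (1)·(-1) + (1)·(-1) = -1 + -1 + 1 + 1 + 1 + 1 + -1 + -1 + -1 + -1 + 1 + 1 + -1 + 1 + -1 + -1 = -2.
Rows 6 and 0 are not orthogonal (dot product = -2 ≠ 0), so H is not a Hadamard matrix.

(8,8) entry = 16; (6,0) entry = -2.


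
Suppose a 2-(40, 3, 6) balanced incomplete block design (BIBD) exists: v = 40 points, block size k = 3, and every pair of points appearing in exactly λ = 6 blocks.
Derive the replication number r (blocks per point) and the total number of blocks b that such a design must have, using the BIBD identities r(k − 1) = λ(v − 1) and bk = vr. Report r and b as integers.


Any 2-(v, k, λ) BIBD satisfies two necessary conditions:
  (i)  Each point sits in r blocks, and counting incidences through any fixed point gives r(k − 1) = λ(v − 1), so r = λ(v − 1)/(k − 1).
  (ii) Total incidences bk = vr, so b = vr/k.
Step 1: r = λ(v − 1)/(k − 1) = 6·(40 − 1)/(3 − 1) = 6·39/2 = 234/2 = 117.
Step 2: b = vr/k = 40·117/3 = 4680/3 = 1560.
Check integrality: r = 117 ∈ Z ✓, b = 1560 ∈ Z ✓.
(These identities are necessary conditions: they determine r and b for any design with these parameters, but do not by themselves prove that one exists.)

r = 117, b = 1560.


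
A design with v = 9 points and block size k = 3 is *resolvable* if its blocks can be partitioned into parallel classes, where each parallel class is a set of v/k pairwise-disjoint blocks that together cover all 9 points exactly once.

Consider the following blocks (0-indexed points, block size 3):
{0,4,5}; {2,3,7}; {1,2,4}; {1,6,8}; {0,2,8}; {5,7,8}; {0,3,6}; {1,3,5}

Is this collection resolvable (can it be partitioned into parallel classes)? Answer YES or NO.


v = 9, block size k = 3, number of blocks = 8.
For resolvability, blocks must partition into parallel classes of size v/k = 3.
Total blocks must therefore be a multiple of 3: 8 = 3·2 + 2 ⇒ not divisible ✗.
Resolvable? NO.

NO


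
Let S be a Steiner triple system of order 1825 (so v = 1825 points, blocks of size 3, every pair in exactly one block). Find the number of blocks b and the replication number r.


An STS(v) is a 2-(v, 3, 1) BIBD: block size k = 3, λ = 1.
Replication: r(k − 1) = λ(v − 1) ⇒ r·2 = 1825 − 1 = 1824 ⇒ r = 912.
Block count: bk = vr ⇒ b·3 = 1825·912 = 1664400 ⇒ b = 554800.

r = 912, b = 554800.


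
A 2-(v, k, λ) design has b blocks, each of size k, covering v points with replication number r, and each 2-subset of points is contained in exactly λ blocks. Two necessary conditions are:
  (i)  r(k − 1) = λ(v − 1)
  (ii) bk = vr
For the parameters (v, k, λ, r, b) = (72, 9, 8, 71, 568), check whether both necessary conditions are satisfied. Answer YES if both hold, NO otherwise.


Condition (i): r(k − 1) = 71·8 = 568; λ(v − 1) = 8·71 = 568. Match? YES.
Condition (ii): bk = 568·9 = 5112; vr = 72·71 = 5112. Match? YES.
Both conditions hold? YES.

YES


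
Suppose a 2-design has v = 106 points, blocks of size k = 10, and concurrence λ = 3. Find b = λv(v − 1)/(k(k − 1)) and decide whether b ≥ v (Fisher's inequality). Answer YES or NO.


r = λ(v − 1)/(k − 1) = 3·105/9 = 35.
b = vr/k = 106·35/10 = 371.
Fisher's inequality: b ≥ v ⇔ 371 ≥ 106? YES.

YES


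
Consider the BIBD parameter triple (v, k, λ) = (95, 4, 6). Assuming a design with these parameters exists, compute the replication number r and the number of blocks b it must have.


Any 2-(v, k, λ) BIBD satisfies two necessary conditions:
  (i)  Each point sits in r blocks, and counting incidences through any fixed point gives r(k − 1) = λ(v − 1), so r = λ(v − 1)/(k − 1).
  (ii) Total incidences bk = vr, so b = vr/k.
Step 1: r = λ(v − 1)/(k − 1) = 6·(95 − 1)/(4 − 1) = 6·94/3 = 564/3 = 188.
Step 2: b = vr/k = 95·188/4 = 17860/4 = 4465.
Check integrality: r = 188 ∈ Z ✓, b = 4465 ∈ Z ✓.
(These identities are necessary conditions: they determine r and b for any design with these parameters, but do not by themselves prove that one exists.)

r = 188, b = 4465.


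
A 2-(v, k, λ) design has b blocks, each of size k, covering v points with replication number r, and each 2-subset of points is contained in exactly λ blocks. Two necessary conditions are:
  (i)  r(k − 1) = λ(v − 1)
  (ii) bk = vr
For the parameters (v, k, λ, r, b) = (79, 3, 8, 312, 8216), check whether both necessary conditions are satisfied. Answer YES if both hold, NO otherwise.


Condition (i): r(k − 1) = 312·2 = 624; λ(v − 1) = 8·78 = 624. Match? YES.
Condition (ii): bk = 8216·3 = 24648; vr = 79·312 = 24648. Match? YES.
Both conditions hold? YES.

YES


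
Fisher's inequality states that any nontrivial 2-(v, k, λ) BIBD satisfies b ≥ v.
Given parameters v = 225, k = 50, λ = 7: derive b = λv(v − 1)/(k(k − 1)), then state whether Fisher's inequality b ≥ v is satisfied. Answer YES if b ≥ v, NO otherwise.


r = λ(v − 1)/(k − 1) = 7·224/49 = 32.
b = vr/k = 225·32/50 = 144.
Fisher's inequality: b ≥ v ⇔ 144 ≥ 225? NO.

NO


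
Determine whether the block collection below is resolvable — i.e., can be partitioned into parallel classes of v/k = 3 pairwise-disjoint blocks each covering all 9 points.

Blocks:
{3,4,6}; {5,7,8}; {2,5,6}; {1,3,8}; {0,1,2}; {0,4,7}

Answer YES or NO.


v = 9, block size k = 3, number of blocks = 6.
For resolvability, blocks must partition into parallel classes of size v/k = 3.
Total blocks must therefore be a multiple of 3: 6 = 3·2 + 0 ⇒ divisible ✓.
Greedy packing gives 2 candidate class(es). Each should be a full parallel class (size 3, covers all 9 points).
  Class 1 (3 blocks): {3,4,6}; {5,7,8}; {0,1,2}. Points covered: [0, 1, 2, 3, 4, 5, 6, 7, 8].
  Class 2 (3 blocks): {2,5,6}; {1,3,8}; {0,4,7}. Points covered: [0, 1, 2, 3, 4, 5, 6, 7, 8].
All classes full (size 3)? YES. All classes cover every point? YES.
Resolvable? YES.

YES


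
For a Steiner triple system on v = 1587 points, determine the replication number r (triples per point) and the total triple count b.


An STS(v) is a 2-(v, 3, 1) BIBD: block size k = 3, λ = 1.
Replication: r(k − 1) = λ(v − 1) ⇒ r·2 = 1587 − 1 = 1586 ⇒ r = 793.
Block count: b = v(v − 1)/6 = 1587·1586/6 = 2516982/6 = 419497.
(Check via bk = vr: 419497·3 = 1258491 = 1587·793 = 1258491 ✓.)

r = 793, b = 419497.


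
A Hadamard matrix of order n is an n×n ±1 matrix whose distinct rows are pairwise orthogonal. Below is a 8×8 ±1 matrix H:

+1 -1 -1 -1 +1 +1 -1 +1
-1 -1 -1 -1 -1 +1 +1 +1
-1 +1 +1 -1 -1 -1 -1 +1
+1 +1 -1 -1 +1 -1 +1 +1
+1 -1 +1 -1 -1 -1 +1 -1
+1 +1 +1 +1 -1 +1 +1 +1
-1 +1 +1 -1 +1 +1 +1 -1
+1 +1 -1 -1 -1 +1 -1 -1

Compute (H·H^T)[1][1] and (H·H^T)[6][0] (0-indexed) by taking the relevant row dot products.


Row 0 of H: [1, -1, -1, -1, 1, 1, -1, 1].
Row 1 of H: [-1, -1, -1, -1, -1, 1, 1, 1].
Row 6 of H: [-1, 1, 1, -1, 1, 1, 1, -1].
(H·H^T)[1][1] = Σ_j H[1][j]·H[1][j] = (-1)² + (-1)² + (-1)² + (-1)² + (-1)² + (1)² + (1)² + (1)² = 1 + 1 + 1 + 1 + 1 + 1 + 1 + 1 = 8.
(H·H^T)[6][0] = Σ_j H[6][j]·H[0][j] = (-1)·(1) + (1)·(-1) + (1)·(-1) + (-1)·(-1) + (1)·(1) + (1)·(1) + (1)·(-1) + (-1)·(1) = -1 + -1 + -1 + 1 + 1 + 1 + -1 + -1 = -2.
Rows 6 and 0 are not orthogonal (dot product = -2 ≠ 0), so H is not a Hadamard matrix.

(1,1) entry = 8; (6,0) entry = -2.


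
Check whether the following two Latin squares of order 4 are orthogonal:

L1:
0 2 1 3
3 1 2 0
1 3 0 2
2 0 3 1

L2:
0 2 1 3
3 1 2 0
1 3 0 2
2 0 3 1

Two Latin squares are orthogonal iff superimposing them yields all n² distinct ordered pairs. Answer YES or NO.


Form the n² = 16 superimposed pairs (L1[i][j], L2[i][j]), row by row (rows and columns indexed from 0):
row 0: (0,0) (2,2) (1,1) (3,3)
row 1: (3,3) (1,1) (2,2) (0,0)
row 2: (1,1) (3,3) (0,0) (2,2)
row 3: (2,2) (0,0) (3,3) (1,1)
Orthogonality requires all 16 pairs distinct.
But the pair (3,3) repeats: cell (0,3) has L1 = 3, L2 = 3, and cell (1,0) has L1 = 3, L2 = 3.
A repeated pair means some other pair never occurs (only 4 distinct pairs out of 16), so the squares are not orthogonal.
Conclusion: NO.

NO


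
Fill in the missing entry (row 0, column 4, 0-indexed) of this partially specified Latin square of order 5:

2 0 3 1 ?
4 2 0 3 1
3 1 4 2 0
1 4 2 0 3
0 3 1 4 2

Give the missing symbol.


Row 0 contains symbols [0, 1, 2, 3] — missing [4].
Column 4 contains symbols [0, 1, 2, 3] — missing [4].
The missing symbol must appear in both missing sets; intersection = [4].
Therefore the hidden value is 4.

Missing value = 4.


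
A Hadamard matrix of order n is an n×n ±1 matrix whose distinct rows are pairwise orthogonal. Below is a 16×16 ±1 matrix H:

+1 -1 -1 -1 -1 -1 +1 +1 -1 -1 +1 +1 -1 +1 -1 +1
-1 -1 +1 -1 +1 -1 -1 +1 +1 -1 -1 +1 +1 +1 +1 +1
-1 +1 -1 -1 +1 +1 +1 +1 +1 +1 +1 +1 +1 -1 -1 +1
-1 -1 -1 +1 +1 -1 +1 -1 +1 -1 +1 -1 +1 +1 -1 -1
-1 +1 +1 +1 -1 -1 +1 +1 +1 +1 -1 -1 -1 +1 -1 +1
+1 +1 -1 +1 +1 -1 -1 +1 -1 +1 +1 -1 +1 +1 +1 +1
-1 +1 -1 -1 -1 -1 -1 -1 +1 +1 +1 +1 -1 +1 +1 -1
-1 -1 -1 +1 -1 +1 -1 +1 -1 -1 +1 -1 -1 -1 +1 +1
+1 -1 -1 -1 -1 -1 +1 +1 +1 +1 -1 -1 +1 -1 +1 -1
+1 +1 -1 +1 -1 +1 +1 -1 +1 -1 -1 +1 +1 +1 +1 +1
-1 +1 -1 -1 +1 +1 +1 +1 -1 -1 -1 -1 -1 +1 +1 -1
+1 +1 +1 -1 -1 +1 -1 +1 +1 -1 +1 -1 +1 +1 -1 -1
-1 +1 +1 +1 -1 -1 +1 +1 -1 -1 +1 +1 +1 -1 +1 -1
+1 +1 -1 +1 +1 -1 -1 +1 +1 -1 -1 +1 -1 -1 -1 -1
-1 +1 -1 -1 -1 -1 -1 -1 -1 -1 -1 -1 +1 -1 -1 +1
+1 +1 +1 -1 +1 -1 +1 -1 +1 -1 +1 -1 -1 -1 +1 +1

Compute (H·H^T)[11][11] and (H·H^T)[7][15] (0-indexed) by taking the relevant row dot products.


Row 7 of H: [-1, -1, -1, 1, -1, 1, -1, 1, -1, -1, 1, -1, -1, -1, 1, 1].
Row 11 of H: [1, 1, 1, -1, -1, 1, -1, 1, 1, -1, 1, -1, 1, 1, -1, -1].
Row 15 of H: [1, 1, 1, -1, 1, -1, 1, -1, 1, -1, 1, -1, -1, -1, 1, 1].
(H·H^T)[11][11] = Σ_j H[11][j]·H[11][j] = (1)² + (1)² + (1)² + (-1)² + (-1)² + (1)² + (-1)² + (1)² + (1)² + (-1)² + (1)² + (-1)² + (1)² + (1)² + (-1)² + (-1)² = 1 + 1 + 1 + 1 + 1 + 1 + 1 + 1 + 1 + 1 + 1 + 1 + 1 + 1 + 1 + 1 = 16.
(H·H^T)[7][15] = Σ_j H[7][j]·H[15][j] = (-1)·(1) + (-1)·(1) + (-1)·(1) + (1)·(-1) + (-1)·(1) + (1)·(-1) + (-1)·(1) + (1)·(-1) + (-1)·(1) + (-1)·(-1) + (1)·(1) + (-1)·(-1) + (-1)·(-1) + (-1)·(-1) + (1)·(1) + (1)·(1) = -1 + -1 + -1 + -1 + -1 + -1 + -1 + -1 + -1 + 1 + 1 + 1 + 1 + 1 + 1 + 1 = -2.
Rows 7 and 15 are not orthogonal (dot product = -2 ≠ 0), so H is not a Hadamard matrix.

(11,11) entry = 16; (7,15) entry = -2.


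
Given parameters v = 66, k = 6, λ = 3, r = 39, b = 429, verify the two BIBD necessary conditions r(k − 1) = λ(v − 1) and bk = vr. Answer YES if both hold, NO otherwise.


Condition (i): r(k − 1) = 39·5 = 195; λ(v − 1) = 3·65 = 195. Match? YES.
Condition (ii): bk = 429·6 = 2574; vr = 66·39 = 2574. Match? YES.
Both conditions hold? YES.

YES


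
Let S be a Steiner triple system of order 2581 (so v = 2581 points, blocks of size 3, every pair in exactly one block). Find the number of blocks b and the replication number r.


An STS(v) is a 2-(v, 3, 1) BIBD: block size k = 3, λ = 1.
Replication: r(k − 1) = λ(v − 1) ⇒ r·2 = 2581 − 1 = 2580 ⇒ r = 1290.
Block count: bk = vr ⇒ b·3 = 2581·1290 = 3329490 ⇒ b = 1109830.

r = 1290, b = 1109830.


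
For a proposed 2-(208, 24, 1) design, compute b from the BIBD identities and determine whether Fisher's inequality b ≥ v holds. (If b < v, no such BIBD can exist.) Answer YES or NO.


r = λ(v − 1)/(k − 1) = 1·207/23 = 9.
b = vr/k = 208·9/24 = 78.
Fisher's inequality: b ≥ v ⇔ 78 ≥ 208? NO.

NO


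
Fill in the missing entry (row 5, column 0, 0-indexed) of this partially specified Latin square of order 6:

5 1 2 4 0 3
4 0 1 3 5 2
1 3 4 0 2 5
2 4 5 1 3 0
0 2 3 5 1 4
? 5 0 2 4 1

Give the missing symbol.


Row 5 contains symbols [0, 1, 2, 4, 5] — missing [3].
Column 0 contains symbols [0, 1, 2, 4, 5] — missing [3].
The missing symbol must appear in both missing sets; intersection = [3].
Therefore the hidden value is 3.

Missing value = 3.


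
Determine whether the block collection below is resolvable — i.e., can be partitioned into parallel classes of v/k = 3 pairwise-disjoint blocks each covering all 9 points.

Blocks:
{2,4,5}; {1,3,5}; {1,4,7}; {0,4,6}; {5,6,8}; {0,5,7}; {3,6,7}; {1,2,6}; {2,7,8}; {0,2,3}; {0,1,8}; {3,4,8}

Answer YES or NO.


v = 9, block size k = 3, number of blocks = 12.
For resolvability, blocks must partition into parallel classes of size v/k = 3.
Total blocks must therefore be a multiple of 3: 12 = 3·4 + 0 ⇒ divisible ✓.
Greedy packing gives 4 candidate class(es). Each should be a full parallel class (size 3, covers all 9 points).
  Class 1 (3 blocks): {2,4,5}; {3,6,7}; {0,1,8}. Points covered: [0, 1, 2, 3, 4, 5, 6, 7, 8].
  Class 2 (3 blocks): {1,3,5}; {0,4,6}; {2,7,8}. Points covered: [0, 1, 2, 3, 4, 5, 6, 7, 8].
  Class 3 (3 blocks): {1,4,7}; {5,6,8}; {0,2,3}. Points covered: [0, 1, 2, 3, 4, 5, 6, 7, 8].
  Class 4 (3 blocks): {0,5,7}; {1,2,6}; {3,4,8}. Points covered: [0, 1, 2, 3, 4, 5, 6, 7, 8].
All classes full (size 3)? YES. All classes cover every point? YES.
Resolvable? YES.

YES


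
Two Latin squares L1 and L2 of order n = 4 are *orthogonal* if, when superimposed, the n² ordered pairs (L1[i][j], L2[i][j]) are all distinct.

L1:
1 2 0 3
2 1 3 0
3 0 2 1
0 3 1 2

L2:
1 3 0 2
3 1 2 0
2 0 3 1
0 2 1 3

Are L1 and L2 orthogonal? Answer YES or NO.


Form the n² = 16 superimposed pairs (L1[i][j], L2[i][j]), row by row (rows and columns indexed from 0):
row 0: (1,1) (2,3) (0,0) (3,2)
row 1: (2,3) (1,1) (3,2) (0,0)
row 2: (3,2) (0,0) (2,3) (1,1)
row 3: (0,0) (3,2) (1,1) (2,3)
Orthogonality requires all 16 pairs distinct.
But the pair (2,3) repeats: cell (0,1) has L1 = 2, L2 = 3, and cell (1,0) has L1 = 2, L2 = 3.
A repeated pair means some other pair never occurs (only 4 distinct pairs out of 16), so the squares are not orthogonal.
Conclusion: NO.

NO
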